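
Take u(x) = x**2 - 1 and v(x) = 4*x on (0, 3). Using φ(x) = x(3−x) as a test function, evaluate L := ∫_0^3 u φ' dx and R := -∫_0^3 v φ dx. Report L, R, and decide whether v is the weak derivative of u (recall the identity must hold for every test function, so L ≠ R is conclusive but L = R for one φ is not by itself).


LHS = -27/2, RHS = -27. No, v is not the weak derivative of u.

u(x) = x**2 - 1, classical derivative u'(x) = 2*x.
φ(x) = x(3−x), so φ'(x) = 3 - 2*x.
Note φ(0) = φ(3) = 0, so the boundary term u·φ vanishes.
LHS = ∫_0^3 u(x) φ'(x) dx = ∫_0^3 (-2*x^3 + 3*x^2 + 2*x - 3) dx. Term by term:
  ∫_0^3 -2*x^3 dx = -81/2;  ∫_0^3 3*x^2 dx = 27;  ∫_0^3 2*x dx = 9;
  ∫_0^3 -3 dx = -9.
Sum: -81/2 + 27 + 9 − 9 = -27/2.
So LHS = -27/2.
∫_0^3 v(x) φ(x) dx = ∫_0^3 (-4*x^3 + 12*x^2) dx. Term by term:
  ∫_0^3 -4*x^3 dx = -81;  ∫_0^3 12*x^2 dx = 108.
Sum: -81 + 108 = 27.
So RHS = -∫_0^3 v(x) φ(x) dx = -27.
LHS − RHS = 27/2 ≠ 0, so the identity fails.
(For a valid weak derivative the identity must hold for EVERY test function, in particular this one. The failure shows v is NOT the weak derivative of u.)
Correct weak derivative would be u'(x) = 2*x.


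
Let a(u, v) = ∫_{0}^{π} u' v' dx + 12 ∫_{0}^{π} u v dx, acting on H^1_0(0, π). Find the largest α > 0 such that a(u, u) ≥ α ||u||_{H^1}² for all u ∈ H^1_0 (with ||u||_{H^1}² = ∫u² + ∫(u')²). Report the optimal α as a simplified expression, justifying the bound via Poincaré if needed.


α = 1

Coercivity of a(·,·) on H^1_0(0, π) means a(u, u) ≥ α ||u||_{H^1}² for every u ∈ H^1_0.
The interval has length L = π, and Poincaré/coercivity depend only on L. Here a(u, u) = ∫(u')² + (12)·∫u².
Here c = 12 ≥ 1, so a(u,u) = ∫(u')² + c∫u² ≥ ∫(u')² + ∫u² = ||u||_{H^1}², i.e. α = 1 works. No larger α is possible: a(u,u) ≥ α||u||_{H^1}² means (1−α)∫(u')² ≥ (α−c)∫u², and for the modes u_n = sin(nπ(x−x₀)/L) (x₀ the left endpoint) one has ∫u_n²/∫(u_n')² = (L/(nπ))² → 0, so a(u_n,u_n)/||u_n||_{H^1}² → 1. Hence the optimal constant is α = 1.
Therefore α = 1.


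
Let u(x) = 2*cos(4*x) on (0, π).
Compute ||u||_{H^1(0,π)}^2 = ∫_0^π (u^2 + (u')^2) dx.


||u||_{H^1(0,π)}^2 = 34*π

u'(x) = -8*sin(4*x).
Expand u² and (u')² and integrate term by term on (0, π), using: for integers n ≥ 1, ∫_0^π sin²(nx) dx = ∫_0^π cos²(nx) dx = π/2; for n ≠ n', ∫_0^π sin(nx)sin(n'x) dx = ∫_0^π cos(nx)cos(n'x) dx = 0; and by product-to-sum, ∫_0^π sin(nx)cos(n'x) dx = ½∫_0^π [sin((n+n')x) + sin((n−n')x)] dx, which is 0 when n+n' is even and 2n/(n²−n'²) when n+n' is odd (it need not vanish on (0, π)).
  u² squared terms: (2)²·∫cos(4x)² dx = 4·π/2 = 2*π.
  So ∫_0^π u² dx = 2*π.
  (u')² squared terms: (-8)²·∫sin(4x)² dx = 64·π/2 = 32*π.
  So ∫_0^π (u')² dx = 32*π.
||u||_{H^1}^2 = (2*π) + (32*π) = 34*π.


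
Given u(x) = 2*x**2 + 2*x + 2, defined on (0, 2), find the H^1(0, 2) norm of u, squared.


||u||_{H^1}^2 = 2944/15

The H^1 norm (squared) on an interval (0, L) is
  ||u||_{H^1}^2 = ∫_0^L u(x)^2 dx + ∫_0^L u'(x)^2 dx.
Compute u'(x) = 4*x + 2.
Then u(x)^2 = 4*x**4 + 8*x**3 + 12*x**2 + 8*x + 4 and u'(x)^2 = 16*x**2 + 16*x + 4.
Integrate each monomial from 0 to 2 using ∫_0^2 c·x^n dx = c·2^(n+1)/(n+1):
  ∫_0^2 u(x)^2 dx = ∫_0^2 (4*x^4 + 8*x^3 + 12*x^2 + 8*x + 4) dx. Term by term:
    ∫_0^2 4*x^4 dx = 128/5;  ∫_0^2 8*x^3 dx = 32;  ∫_0^2 12*x^2 dx = 32;
    ∫_0^2 8*x dx = 16;  ∫_0^2 4 dx = 8.
  Sum: 128/5 + 32 + 32 + 16 + 8 = 568/5.
  ∫_0^2 u'(x)^2 dx = ∫_0^2 (16*x^2 + 16*x + 4) dx. Term by term:
    ∫_0^2 16*x^2 dx = 128/3;  ∫_0^2 16*x dx = 32;  ∫_0^2 4 dx = 8.
  Sum: 128/3 + 32 + 8 = 248/3.
Adding: ||u||_{H^1}^2 = 568/5 + 248/3 = 2944/15.


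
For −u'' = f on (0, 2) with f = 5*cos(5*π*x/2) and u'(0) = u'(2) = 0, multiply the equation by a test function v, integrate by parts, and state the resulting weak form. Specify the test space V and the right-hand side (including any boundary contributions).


V = H^1(0, 2) (no boundary constraint on v; u is determined up to an additive constant); weak form: ∫_0^2 u'v' dx = ∫_0^2 (5*cos(5*π*x/2)) v dx for all v ∈ V.

Multiply both sides by a test function v and integrate from 0 to 2:
  ∫_0^2 −u''(x) v(x) dx = ∫_0^2 f(x) v(x) dx.
Integrate the LHS by parts once:
  ∫_0^2 −u'' v dx = −[u'(x) v(x)]_0^2 + ∫_0^2 u'(x) v'(x) dx.
Thus ∫_0^2 u'(x) v'(x) dx = ∫_0^2 f(x) v(x) dx + [u'(x) v(x)]_0^2.
Choose V so that boundary terms are either known or forced to vanish.
u has homogeneous Neumann: u'(0) = u'(2) = 0. So [u' v]_0^2 = 0·v(2) − 0·v(0) = 0 for any v; take V = H^1(0, 2).
Weak formulation: find u (satisfying any essential BC) such that ∫_0^2 u'(x) v'(x) dx = ∫_0^2 f v dx for all v ∈ V (homogeneous Neumann, so boundary terms vanish).
Substituting f(x) = 5*cos(5*π*x/2), the right-hand side is ∫_0^2 (5*cos(5*π*x/2)) v dx.
Compatibility check (pure Neumann): taking v ≡ 1 ∈ V gives 0 = ∫_0^2 f dx + (0) − (0), i.e. ∫_0^2 f dx must equal u'(0) − u'(2) = 0. Indeed ∫_0^2 (5*cos(5*π*x/2)) dx = 0, so the data are compatible. The solution is then unique only up to an additive constant (fix it e.g. by requiring ∫_0^2 u dx = 0).


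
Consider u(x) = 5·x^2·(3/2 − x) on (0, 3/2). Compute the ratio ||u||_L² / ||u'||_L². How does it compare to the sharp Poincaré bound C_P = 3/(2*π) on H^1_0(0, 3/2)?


||u||_L² / ||u'||_L² = 3*sqrt(14)/28 < C_P = 3/(2*π).

u(x) = 5·x^2·(3/2 − x), so u'(x) = 15*x*(1 - x).
u(x) = 5·x^2·(3/2 − x) vanishes at x = 0 and x = 3/2, so u ∈ H^1_0(0, 3/2). Differentiate via the product rule and integrate the resulting polynomials term by term.
  ∫_0^3/2 u² dx = ∫_0^3/2 (25*x^6 - 75*x^5 + 225*x^4/4) dx. Term by term:
    ∫_0^3/2 25*x^6 dx = 54675/896;  ∫_0^3/2 -75*x^5 dx = -18225/128;  ∫_0^3/2 225*x^4/4 dx = 10935/128.
  Sum: 54675/896 − 18225/128 + 10935/128 = 3645/896.
  ∫_0^3/2 (u')² dx = ∫_0^3/2 (225*x^4 - 450*x^3 + 225*x^2) dx. Term by term:
    ∫_0^3/2 225*x^4 dx = 10935/32;  ∫_0^3/2 -450*x^3 dx = -18225/32;  ∫_0^3/2 225*x^2 dx = 2025/8.
  Sum: 10935/32 − 18225/32 + 2025/8 = 405/16.
∫_0^3/2 u² dx = 3645/896, so ||u||_L² = 27*sqrt(70)/112.
∫_0^3/2 (u')² dx = 405/16, so ||u'||_L² = 9*sqrt(5)/4.
Ratio ||u||_L² / ||u'||_L² = 3*sqrt(14)/28.
Sharp Poincaré constant on H^1_0(0, 3/2) is C_P = L/π = 3/(2*π), achieved by sin(2*π/3·x).
A polynomial bump cannot attain the sharp Poincaré constant (only the first sine eigenfunction does), so the ratio is strictly less than C_P, consistent with ||u||_L² ≤ C_P ||u'||_L².


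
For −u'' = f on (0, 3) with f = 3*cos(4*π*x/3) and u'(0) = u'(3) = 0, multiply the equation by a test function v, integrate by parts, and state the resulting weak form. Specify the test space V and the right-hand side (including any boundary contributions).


V = H^1(0, 3) (no boundary constraint on v; u is determined up to an additive constant); weak form: ∫_0^3 u'v' dx = ∫_0^3 (3*cos(4*π*x/3)) v dx for all v ∈ V.

Multiply both sides by a test function v and integrate from 0 to 3:
  ∫_0^3 −u''(x) v(x) dx = ∫_0^3 f(x) v(x) dx.
Integrate the LHS by parts once:
  ∫_0^3 −u'' v dx = −[u'(x) v(x)]_0^3 + ∫_0^3 u'(x) v'(x) dx.
Thus ∫_0^3 u'(x) v'(x) dx = ∫_0^3 f(x) v(x) dx + [u'(x) v(x)]_0^3.
Choose V so that boundary terms are either known or forced to vanish.
u has homogeneous Neumann: u'(0) = u'(3) = 0. So [u' v]_0^3 = 0·v(3) − 0·v(0) = 0 for any v; take V = H^1(0, 3).
Weak formulation: find u (satisfying any essential BC) such that ∫_0^3 u'(x) v'(x) dx = ∫_0^3 f v dx for all v ∈ V (homogeneous Neumann, so boundary terms vanish).
Substituting f(x) = 3*cos(4*π*x/3), the right-hand side is ∫_0^3 (3*cos(4*π*x/3)) v dx.
Compatibility check (pure Neumann): taking v ≡ 1 ∈ V gives 0 = ∫_0^3 f dx + (0) − (0), i.e. ∫_0^3 f dx must equal u'(0) − u'(3) = 0. Indeed ∫_0^3 (3*cos(4*π*x/3)) dx = 0, so the data are compatible. The solution is then unique only up to an additive constant (fix it e.g. by requiring ∫_0^3 u dx = 0).


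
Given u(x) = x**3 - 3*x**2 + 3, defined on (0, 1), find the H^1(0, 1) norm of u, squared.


||u||_{H^1}^2 = 717/70

The H^1 norm (squared) on an interval (0, L) is
  ||u||_{H^1}^2 = ∫_0^L u(x)^2 dx + ∫_0^L u'(x)^2 dx.
Compute u'(x) = 3*x**2 - 6*x.
Then u(x)^2 = x**6 - 6*x**5 + 9*x**4 + 6*x**3 - 18*x**2 + 9 and u'(x)^2 = 9*x**4 - 36*x**3 + 36*x**2.
Integrate each monomial from 0 to 1 using ∫_0^1 c·x^n dx = c·1^(n+1)/(n+1):
  ∫_0^1 u(x)^2 dx = ∫_0^1 (x^6 - 6*x^5 + 9*x^4 + 6*x^3 - 18*x^2 + 9) dx. Term by term:
    ∫_0^1 x^6 dx = 1/7;  ∫_0^1 -6*x^5 dx = -1;  ∫_0^1 9*x^4 dx = 9/5;
    ∫_0^1 6*x^3 dx = 3/2;  ∫_0^1 -18*x^2 dx = -6;  ∫_0^1 9 dx = 9.
  Sum: 1/7 − 1 + 9/5 + 3/2 − 6 + 9 = 381/70.
  ∫_0^1 u'(x)^2 dx = ∫_0^1 (9*x^4 - 36*x^3 + 36*x^2) dx. Term by term:
    ∫_0^1 9*x^4 dx = 9/5;  ∫_0^1 -36*x^3 dx = -9;  ∫_0^1 36*x^2 dx = 12.
  Sum: 9/5 − 9 + 12 = 24/5.
Adding: ||u||_{H^1}^2 = 381/70 + 24/5 = 717/70.


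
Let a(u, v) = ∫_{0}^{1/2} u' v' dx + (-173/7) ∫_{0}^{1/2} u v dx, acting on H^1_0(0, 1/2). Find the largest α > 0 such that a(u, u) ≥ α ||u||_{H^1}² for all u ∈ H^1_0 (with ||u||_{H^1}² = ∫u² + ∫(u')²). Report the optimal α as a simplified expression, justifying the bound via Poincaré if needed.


α = (-173 + 28*π^2)/(7*(1 + 4*π^2))

Coercivity of a(·,·) on H^1_0(0, 1/2) means a(u, u) ≥ α ||u||_{H^1}² for every u ∈ H^1_0.
The interval has length L = 1/2, and Poincaré/coercivity depend only on L. Here a(u, u) = ∫(u')² + (-173/7)·∫u².
Here c = -173/7 < 0 with |c| < (π/L)² = 4*π^2, so coercivity still holds. The condition a(u,u) ≥ α||u||_{H^1}² reads (1−α)∫(u')² ≥ (α−c)∫u². Any admissible α is ≤ 1 (rapidly oscillating u have ∫u²/∫(u')² → 0), and α = 1 would force 0 ≥ (1−c)∫u², impossible since c < 1; so 1−α > 0. By the sharp Poincaré inequality on H^1_0 of an interval of length L, ∫(u')² ≥ (π/L)²∫u² with equality for the first sine mode sin(π(x−x₀)/L) (x₀ the left endpoint), so the inequality holds for all u iff (1−α)(π/L)² ≥ α − c, i.e. α ≤ ((π/L)² + c)/((π/L)² + 1) = (1 + c(L/π)²)/(1 + (L/π)²). (Direct route, valid since c ≤ 0: Poincaré gives c∫u² ≥ c(L/π)²∫(u')², so a(u,u) ≥ (1 + c(L/π)²)∫(u')², while ||u||_{H^1}² ≤ (1 + (L/π)²)∫(u')²; dividing yields the same α.) With (π/L)² = 4*π^2 and c = -173/7, the largest admissible constant is α = ((π/L)² + c)/((π/L)² + 1).
Simplifying, α = (-173 + 28*π^2)/(7*(1 + 4*π^2)).


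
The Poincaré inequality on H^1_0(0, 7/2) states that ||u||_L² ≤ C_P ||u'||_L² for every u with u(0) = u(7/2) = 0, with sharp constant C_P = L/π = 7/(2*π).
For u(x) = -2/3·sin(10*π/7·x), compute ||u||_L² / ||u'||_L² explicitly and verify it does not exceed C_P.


||u||_L² / ||u'||_L² = 7/(10*π) < C_P = 7/(2*π).

u(x) = -2/3·sin(10*π/7·x), so u'(x) = -20*π*cos(10*π*x/7)/21.
Writing u(x) = A·sin(kπx/L) with A = -2/3 and k = 5, use ∫_0^L sin²(kπx/L) dx = L/2 and ∫_0^L cos²(kπx/L) dx = L/2.
u² = 4/9·sin²(10*π/7·x) and (u')² = 400*π^2/441·cos²(10*π/7·x), and each of sin², cos² integrates to L/2 = 7/4 over (0, 7/2).
∫_0^7/2 u² dx = 7/9, so ||u||_L² = sqrt(7)/3.
∫_0^7/2 (u')² dx = 100*π^2/63, so ||u'||_L² = 10*sqrt(7)*π/21.
Ratio ||u||_L² / ||u'||_L² = 7/(10*π).
Sharp Poincaré constant on H^1_0(0, 7/2) is C_P = L/π = 7/(2*π), achieved by sin(2*π/7·x).
This is the k = 5 harmonic; the ratio L/(kπ) is strictly less than C_P = L/π, consistent with the sharp inequality ||u||_L² ≤ C_P ||u'||_L².


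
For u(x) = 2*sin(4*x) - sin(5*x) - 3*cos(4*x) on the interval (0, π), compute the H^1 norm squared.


||u||_{H^1(0,π)}^2 = 340/3 + 247*π/2

u'(x) = 12*sin(4*x) + 8*cos(4*x) - 5*cos(5*x).
Expand u² and (u')² and integrate term by term on (0, π), using: for integers n ≥ 1, ∫_0^π sin²(nx) dx = ∫_0^π cos²(nx) dx = π/2; for n ≠ n', ∫_0^π sin(nx)sin(n'x) dx = ∫_0^π cos(nx)cos(n'x) dx = 0; and by product-to-sum, ∫_0^π sin(nx)cos(n'x) dx = ½∫_0^π [sin((n+n')x) + sin((n−n')x)] dx, which is 0 when n+n' is even and 2n/(n²−n'²) when n+n' is odd (it need not vanish on (0, π)).
  u² squared terms: (-1)²·∫sin(5x)² dx = 1·π/2 = π/2;  (-3)²·∫cos(4x)² dx = 9·π/2 = 9*π/2;  (2)²·∫sin(4x)² dx = 4·π/2 = 2*π.
  u² cross terms: 2·(-1)·(-3)·∫sin(5x)·cos(4x) dx = 6·(10/9) = 20/3;  2·(-1)·(2)·∫sin(5x)·sin(4x) dx = -4·(0) = 0;  2·(-3)·(2)·∫cos(4x)·sin(4x) dx = -12·(0) = 0.
  So ∫_0^π u² dx = π/2 + 9*π/2 + 2*π + 20/3 + 0 + 0 = 20/3 + 7*π.
  (u')² squared terms: (-5)²·∫cos(5x)² dx = 25·π/2 = 25*π/2;  (8)²·∫cos(4x)² dx = 64·π/2 = 32*π;  (12)²·∫sin(4x)² dx = 144·π/2 = 72*π.
  (u')² cross terms: 2·(-5)·(8)·∫cos(5x)·cos(4x) dx = -80·(0) = 0;  2·(-5)·(12)·∫cos(5x)·sin(4x) dx = -120·(-8/9) = 320/3;  2·(8)·(12)·∫cos(4x)·sin(4x) dx = 192·(0) = 0.
  So ∫_0^π (u')² dx = 25*π/2 + 32*π + 72*π + 0 + 320/3 + 0 = 320/3 + 233*π/2.
||u||_{H^1}^2 = (20/3 + 7*π) + (320/3 + 233*π/2) = 340/3 + 247*π/2.


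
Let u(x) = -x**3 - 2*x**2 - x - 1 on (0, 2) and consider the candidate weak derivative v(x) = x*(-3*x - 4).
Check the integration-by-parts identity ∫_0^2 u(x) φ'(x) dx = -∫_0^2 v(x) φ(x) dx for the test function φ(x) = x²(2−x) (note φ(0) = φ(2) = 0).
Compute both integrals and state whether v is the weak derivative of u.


LHS = 212/15, RHS = 64/5. No, v is not the weak derivative of u.

u(x) = -x**3 - 2*x**2 - x - 1, classical derivative u'(x) = -3*x**2 - 4*x - 1.
φ(x) = x²(2−x), so φ'(x) = x*(4 - 3*x).
Note φ(0) = φ(2) = 0, so the boundary term u·φ vanishes.
LHS = ∫_0^2 u(x) φ'(x) dx = ∫_0^2 (3*x^5 + 2*x^4 - 5*x^3 - x^2 - 4*x) dx. Term by term:
  ∫_0^2 3*x^5 dx = 32;  ∫_0^2 2*x^4 dx = 64/5;  ∫_0^2 -5*x^3 dx = -20;
  ∫_0^2 -x^2 dx = -8/3;  ∫_0^2 -4*x dx = -8.
Sum: 32 + 64/5 − 20 − 8/3 − 8 = 212/15.
So LHS = 212/15.
∫_0^2 v(x) φ(x) dx = ∫_0^2 (3*x^5 - 2*x^4 - 8*x^3) dx. Term by term:
  ∫_0^2 3*x^5 dx = 32;  ∫_0^2 -2*x^4 dx = -64/5;  ∫_0^2 -8*x^3 dx = -32.
Sum: 32 − 64/5 − 32 = -64/5.
So RHS = -∫_0^2 v(x) φ(x) dx = 64/5.
LHS − RHS = 4/3 ≠ 0, so the identity fails.
(For a valid weak derivative the identity must hold for EVERY test function, in particular this one. The failure shows v is NOT the weak derivative of u.)
Correct weak derivative would be u'(x) = -3*x**2 - 4*x - 1.


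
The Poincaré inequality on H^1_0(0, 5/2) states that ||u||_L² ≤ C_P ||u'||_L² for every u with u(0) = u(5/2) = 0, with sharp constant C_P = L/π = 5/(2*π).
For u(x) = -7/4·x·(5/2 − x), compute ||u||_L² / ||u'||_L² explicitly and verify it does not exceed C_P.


||u||_L² / ||u'||_L² = sqrt(10)/4 < C_P = 5/(2*π).

u(x) = -7/4·x·(5/2 − x), so u'(x) = 7*x/2 - 35/8.
u(x) = -7/4·x·(5/2 − x) vanishes at x = 0 and x = 5/2, so u ∈ H^1_0(0, 5/2). Differentiate via the product rule and integrate the resulting polynomials term by term.
  ∫_0^5/2 u² dx = ∫_0^5/2 (49*x^4/16 - 245*x^3/16 + 1225*x^2/64) dx. Term by term:
    ∫_0^5/2 49*x^4/16 dx = 30625/512;  ∫_0^5/2 -245*x^3/16 dx = -153125/1024;  ∫_0^5/2 1225*x^2/64 dx = 153125/1536.
  Sum: 30625/512 − 153125/1024 + 153125/1536 = 30625/3072.
  ∫_0^5/2 (u')² dx = ∫_0^5/2 (49*x^2/4 - 245*x/8 + 1225/64) dx. Term by term:
    ∫_0^5/2 49*x^2/4 dx = 6125/96;  ∫_0^5/2 -245*x/8 dx = -6125/64;  ∫_0^5/2 1225/64 dx = 6125/128.
  Sum: 6125/96 − 6125/64 + 6125/128 = 6125/384.
∫_0^5/2 u² dx = 30625/3072, so ||u||_L² = 175*sqrt(3)/96.
∫_0^5/2 (u')² dx = 6125/384, so ||u'||_L² = 35*sqrt(30)/48.
Ratio ||u||_L² / ||u'||_L² = sqrt(10)/4.
Sharp Poincaré constant on H^1_0(0, 5/2) is C_P = L/π = 5/(2*π), achieved by sin(2*π/5·x).
A polynomial bump cannot attain the sharp Poincaré constant (only the first sine eigenfunction does), so the ratio is strictly less than C_P, consistent with ||u||_L² ≤ C_P ||u'||_L².


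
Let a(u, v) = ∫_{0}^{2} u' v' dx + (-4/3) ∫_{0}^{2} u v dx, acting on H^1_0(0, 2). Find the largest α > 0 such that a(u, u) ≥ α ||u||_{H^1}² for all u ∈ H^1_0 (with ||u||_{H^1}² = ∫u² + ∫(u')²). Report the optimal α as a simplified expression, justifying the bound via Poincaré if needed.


α = (-16/3 + π^2)/(4 + π^2)

Coercivity of a(·,·) on H^1_0(0, 2) means a(u, u) ≥ α ||u||_{H^1}² for every u ∈ H^1_0.
The interval has length L = 2, and Poincaré/coercivity depend only on L. Here a(u, u) = ∫(u')² + (-4/3)·∫u².
Here c = -4/3 < 0 with |c| < (π/L)² = π^2/4, so coercivity still holds. The condition a(u,u) ≥ α||u||_{H^1}² reads (1−α)∫(u')² ≥ (α−c)∫u². Any admissible α is ≤ 1 (rapidly oscillating u have ∫u²/∫(u')² → 0), and α = 1 would force 0 ≥ (1−c)∫u², impossible since c < 1; so 1−α > 0. By the sharp Poincaré inequality on H^1_0 of an interval of length L, ∫(u')² ≥ (π/L)²∫u² with equality for the first sine mode sin(π(x−x₀)/L) (x₀ the left endpoint), so the inequality holds for all u iff (1−α)(π/L)² ≥ α − c, i.e. α ≤ ((π/L)² + c)/((π/L)² + 1) = (1 + c(L/π)²)/(1 + (L/π)²). (Direct route, valid since c ≤ 0: Poincaré gives c∫u² ≥ c(L/π)²∫(u')², so a(u,u) ≥ (1 + c(L/π)²)∫(u')², while ||u||_{H^1}² ≤ (1 + (L/π)²)∫(u')²; dividing yields the same α.) With (π/L)² = π^2/4 and c = -4/3, the largest admissible constant is α = ((π/L)² + c)/((π/L)² + 1).
Simplifying, α = (-16/3 + π^2)/(4 + π^2).


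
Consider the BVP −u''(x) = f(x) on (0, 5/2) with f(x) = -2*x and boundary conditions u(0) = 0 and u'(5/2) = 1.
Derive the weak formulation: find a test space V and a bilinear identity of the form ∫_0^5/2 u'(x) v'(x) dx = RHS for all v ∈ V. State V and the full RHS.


V = {v ∈ H^1(0, 5/2) : v(0) = 0} (test functions vanish at x = 0 where u is specified); weak form: ∫_0^5/2 u'v' dx = ∫_0^5/2 (-2*x) v dx + v(5/2) for all v ∈ V.

Multiply both sides by a test function v and integrate from 0 to 5/2:
  ∫_0^5/2 −u''(x) v(x) dx = ∫_0^5/2 f(x) v(x) dx.
Integrate the LHS by parts once:
  ∫_0^5/2 −u'' v dx = −[u'(x) v(x)]_0^5/2 + ∫_0^5/2 u'(x) v'(x) dx.
Thus ∫_0^5/2 u'(x) v'(x) dx = ∫_0^5/2 f(x) v(x) dx + [u'(x) v(x)]_0^5/2.
Choose V so that boundary terms are either known or forced to vanish.
Mixed BC: u(0) = 0 (Dirichlet) and u'(5/2) = 1 (Neumann). Define V = {v ∈ H^1(0, 5/2) : v(0) = 0}. Then [u' v]_0^5/2 = u'(5/2)·v(5/2) − u'(0)·0 = v(5/2).
Weak formulation: find u (satisfying any essential BC) such that ∫_0^5/2 u'(x) v'(x) dx = ∫_0^5/2 f v dx + v(5/2) for all v ∈ V (Dirichlet at 0 absorbed into V; Neumann datum at x = 5/2 contributes the boundary term).
Substituting f(x) = -2*x, the right-hand side is ∫_0^5/2 (-2*x) v dx + v(5/2).


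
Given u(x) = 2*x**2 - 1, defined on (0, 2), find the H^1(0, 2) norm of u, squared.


||u||_{H^1}^2 = 298/5

The H^1 norm (squared) on an interval (0, L) is
  ||u||_{H^1}^2 = ∫_0^L u(x)^2 dx + ∫_0^L u'(x)^2 dx.
Compute u'(x) = 4*x.
Then u(x)^2 = 4*x**4 - 4*x**2 + 1 and u'(x)^2 = 16*x**2.
Integrate each monomial from 0 to 2 using ∫_0^2 c·x^n dx = c·2^(n+1)/(n+1):
  ∫_0^2 u(x)^2 dx = ∫_0^2 (4*x^4 - 4*x^2 + 1) dx. Term by term:
    ∫_0^2 4*x^4 dx = 128/5;  ∫_0^2 -4*x^2 dx = -32/3;  ∫_0^2 1 dx = 2.
  Sum: 128/5 − 32/3 + 2 = 254/15.
  ∫_0^2 u'(x)^2 dx = ∫_0^2 (16*x^2) dx. Term by term:
    ∫_0^2 16*x^2 dx = 128/3.
Adding: ||u||_{H^1}^2 = 254/15 + 128/3 = 298/5.


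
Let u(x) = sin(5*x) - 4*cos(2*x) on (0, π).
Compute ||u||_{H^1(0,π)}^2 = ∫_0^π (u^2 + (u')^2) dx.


||u||_{H^1(0,π)}^2 = -400/21 + 53*π

u'(x) = 8*sin(2*x) + 5*cos(5*x).
Expand u² and (u')² and integrate term by term on (0, π), using: for integers n ≥ 1, ∫_0^π sin²(nx) dx = ∫_0^π cos²(nx) dx = π/2; for n ≠ n', ∫_0^π sin(nx)sin(n'x) dx = ∫_0^π cos(nx)cos(n'x) dx = 0; and by product-to-sum, ∫_0^π sin(nx)cos(n'x) dx = ½∫_0^π [sin((n+n')x) + sin((n−n')x)] dx, which is 0 when n+n' is even and 2n/(n²−n'²) when n+n' is odd (it need not vanish on (0, π)).
  u² squared terms: (-4)²·∫cos(2x)² dx = 16·π/2 = 8*π;  (1)²·∫sin(5x)² dx = 1·π/2 = π/2.
  u² cross terms: 2·(-4)·(1)·∫cos(2x)·sin(5x) dx = -8·(10/21) = -80/21.
  So ∫_0^π u² dx = 8*π + π/2 − 80/21 = -80/21 + 17*π/2.
  (u')² squared terms: (5)²·∫cos(5x)² dx = 25·π/2 = 25*π/2;  (8)²·∫sin(2x)² dx = 64·π/2 = 32*π.
  (u')² cross terms: 2·(5)·(8)·∫cos(5x)·sin(2x) dx = 80·(-4/21) = -320/21.
  So ∫_0^π (u')² dx = 25*π/2 + 32*π − 320/21 = -320/21 + 89*π/2.
||u||_{H^1}^2 = (-80/21 + 17*π/2) + (-320/21 + 89*π/2) = -400/21 + 53*π.


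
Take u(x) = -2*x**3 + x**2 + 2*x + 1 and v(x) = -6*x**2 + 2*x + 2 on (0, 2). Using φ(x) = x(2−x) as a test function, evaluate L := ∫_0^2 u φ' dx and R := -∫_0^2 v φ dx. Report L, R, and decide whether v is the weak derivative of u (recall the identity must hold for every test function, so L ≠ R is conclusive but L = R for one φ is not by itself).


LHS = 64/15, RHS = 64/15. Yes, v = u' weakly.

u(x) = -2*x**3 + x**2 + 2*x + 1, classical derivative u'(x) = -6*x**2 + 2*x + 2.
φ(x) = x(2−x), so φ'(x) = 2 - 2*x.
Note φ(0) = φ(2) = 0, so the boundary term u·φ vanishes.
LHS = ∫_0^2 u(x) φ'(x) dx = ∫_0^2 (4*x^4 - 6*x^3 - 2*x^2 + 2*x + 2) dx. Term by term:
  ∫_0^2 4*x^4 dx = 128/5;  ∫_0^2 -6*x^3 dx = -24;  ∫_0^2 -2*x^2 dx = -16/3;
  ∫_0^2 2*x dx = 4;  ∫_0^2 2 dx = 4.
Sum: 128/5 − 24 − 16/3 + 4 + 4 = 64/15.
So LHS = 64/15.
∫_0^2 v(x) φ(x) dx = ∫_0^2 (6*x^4 - 14*x^3 + 2*x^2 + 4*x) dx. Term by term:
  ∫_0^2 6*x^4 dx = 192/5;  ∫_0^2 -14*x^3 dx = -56;  ∫_0^2 2*x^2 dx = 16/3;
  ∫_0^2 4*x dx = 8.
Sum: 192/5 − 56 + 16/3 + 8 = -64/15.
So RHS = -∫_0^2 v(x) φ(x) dx = 64/15.
LHS = RHS, so the identity holds for this test φ.
Moreover u is smooth here and v(x) = u'(x) = -6*x**2 + 2*x + 2 pointwise, so the identity holds for every test function. Hence v is the weak derivative of u.


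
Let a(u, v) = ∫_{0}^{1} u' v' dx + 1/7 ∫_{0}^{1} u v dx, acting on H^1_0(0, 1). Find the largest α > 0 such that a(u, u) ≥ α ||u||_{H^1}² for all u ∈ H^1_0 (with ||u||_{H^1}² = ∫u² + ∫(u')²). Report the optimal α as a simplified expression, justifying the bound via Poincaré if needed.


α = (1/7 + π^2)/(1 + π^2)

Coercivity of a(·,·) on H^1_0(0, 1) means a(u, u) ≥ α ||u||_{H^1}² for every u ∈ H^1_0.
The interval has length L = 1, and Poincaré/coercivity depend only on L. Here a(u, u) = ∫(u')² + (1/7)·∫u².
Here 0 < c = 1/7 < 1. The condition a(u,u) ≥ α||u||_{H^1}² reads (1−α)∫(u')² ≥ (α−c)∫u². Any admissible α is ≤ 1 (rapidly oscillating u have ∫u²/∫(u')² → 0), and α = 1 would force 0 ≥ (1−c)∫u², impossible since c < 1; so 1−α > 0. By the sharp Poincaré inequality on H^1_0 of an interval of length L, ∫(u')² ≥ (π/L)²∫u² with equality for the first sine mode sin(π(x−x₀)/L) (x₀ the left endpoint), so the inequality holds for all u iff (1−α)(π/L)² ≥ α − c, i.e. α ≤ ((π/L)² + c)/((π/L)² + 1) = (1 + c(L/π)²)/(1 + (L/π)²). With (π/L)² = π^2 and c = 1/7, the largest admissible constant is α = ((π/L)² + c)/((π/L)² + 1).
Simplifying, α = (1/7 + π^2)/(1 + π^2).


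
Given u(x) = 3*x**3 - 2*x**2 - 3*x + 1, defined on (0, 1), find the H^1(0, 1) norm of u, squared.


||u||_{H^1}^2 = 503/70

The H^1 norm (squared) on an interval (0, L) is
  ||u||_{H^1}^2 = ∫_0^L u(x)^2 dx + ∫_0^L u'(x)^2 dx.
Compute u'(x) = 9*x**2 - 4*x - 3.
Then u(x)^2 = 9*x**6 - 12*x**5 - 14*x**4 + 18*x**3 + 5*x**2 - 6*x + 1 and u'(x)^2 = 81*x**4 - 72*x**3 - 38*x**2 + 24*x + 9.
Integrate each monomial from 0 to 1 using ∫_0^1 c·x^n dx = c·1^(n+1)/(n+1):
  ∫_0^1 u(x)^2 dx = ∫_0^1 (9*x^6 - 12*x^5 - 14*x^4 + 18*x^3 + 5*x^2 - 6*x + 1) dx. Term by term:
    ∫_0^1 9*x^6 dx = 9/7;  ∫_0^1 -12*x^5 dx = -2;  ∫_0^1 -14*x^4 dx = -14/5;
    ∫_0^1 18*x^3 dx = 9/2;  ∫_0^1 5*x^2 dx = 5/3;  ∫_0^1 -6*x dx = -3;
    ∫_0^1 1 dx = 1.
  Sum: 9/7 − 2 − 14/5 + 9/2 + 5/3 − 3 + 1 = 137/210.
  ∫_0^1 u'(x)^2 dx = ∫_0^1 (81*x^4 - 72*x^3 - 38*x^2 + 24*x + 9) dx. Term by term:
    ∫_0^1 81*x^4 dx = 81/5;  ∫_0^1 -72*x^3 dx = -18;  ∫_0^1 -38*x^2 dx = -38/3;
    ∫_0^1 24*x dx = 12;  ∫_0^1 9 dx = 9.
  Sum: 81/5 − 18 − 38/3 + 12 + 9 = 98/15.
Adding: ||u||_{H^1}^2 = 137/210 + 98/15 = 503/70.


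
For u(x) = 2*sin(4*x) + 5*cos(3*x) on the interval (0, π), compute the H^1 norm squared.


||u||_{H^1(0,π)}^2 = 1600/7 + 159*π

u'(x) = -15*sin(3*x) + 8*cos(4*x).
Expand u² and (u')² and integrate term by term on (0, π), using: for integers n ≥ 1, ∫_0^π sin²(nx) dx = ∫_0^π cos²(nx) dx = π/2; for n ≠ n', ∫_0^π sin(nx)sin(n'x) dx = ∫_0^π cos(nx)cos(n'x) dx = 0; and by product-to-sum, ∫_0^π sin(nx)cos(n'x) dx = ½∫_0^π [sin((n+n')x) + sin((n−n')x)] dx, which is 0 when n+n' is even and 2n/(n²−n'²) when n+n' is odd (it need not vanish on (0, π)).
  u² squared terms: (2)²·∫sin(4x)² dx = 4·π/2 = 2*π;  (5)²·∫cos(3x)² dx = 25·π/2 = 25*π/2.
  u² cross terms: 2·(2)·(5)·∫sin(4x)·cos(3x) dx = 20·(8/7) = 160/7.
  So ∫_0^π u² dx = 2*π + 25*π/2 + 160/7 = 160/7 + 29*π/2.
  (u')² squared terms: (-15)²·∫sin(3x)² dx = 225·π/2 = 225*π/2;  (8)²·∫cos(4x)² dx = 64·π/2 = 32*π.
  (u')² cross terms: 2·(-15)·(8)·∫sin(3x)·cos(4x) dx = -240·(-6/7) = 1440/7.
  So ∫_0^π (u')² dx = 225*π/2 + 32*π + 1440/7 = 1440/7 + 289*π/2.
||u||_{H^1}^2 = (160/7 + 29*π/2) + (1440/7 + 289*π/2) = 1600/7 + 159*π.


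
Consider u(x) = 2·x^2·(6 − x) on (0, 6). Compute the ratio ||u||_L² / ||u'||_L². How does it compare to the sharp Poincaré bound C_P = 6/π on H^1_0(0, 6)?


||u||_L² / ||u'||_L² = 3*sqrt(14)/7 < C_P = 6/π.

u(x) = 2·x^2·(6 − x), so u'(x) = 6*x*(4 - x).
u(x) = 2·x^2·(6 − x) vanishes at x = 0 and x = 6, so u ∈ H^1_0(0, 6). Differentiate via the product rule and integrate the resulting polynomials term by term.
  ∫_0^6 u² dx = ∫_0^6 (4*x^6 - 48*x^5 + 144*x^4) dx. Term by term:
    ∫_0^6 4*x^6 dx = 1119744/7;  ∫_0^6 -48*x^5 dx = -373248;  ∫_0^6 144*x^4 dx = 1119744/5.
  Sum: 1119744/7 − 373248 + 1119744/5 = 373248/35.
  ∫_0^6 (u')² dx = ∫_0^6 (36*x^4 - 288*x^3 + 576*x^2) dx. Term by term:
    ∫_0^6 36*x^4 dx = 279936/5;  ∫_0^6 -288*x^3 dx = -93312;  ∫_0^6 576*x^2 dx = 41472.
  Sum: 279936/5 − 93312 + 41472 = 20736/5.
∫_0^6 u² dx = 373248/35, so ||u||_L² = 432*sqrt(70)/35.
∫_0^6 (u')² dx = 20736/5, so ||u'||_L² = 144*sqrt(5)/5.
Ratio ||u||_L² / ||u'||_L² = 3*sqrt(14)/7.
Sharp Poincaré constant on H^1_0(0, 6) is C_P = L/π = 6/π, achieved by sin(π/6·x).
A polynomial bump cannot attain the sharp Poincaré constant (only the first sine eigenfunction does), so the ratio is strictly less than C_P, consistent with ||u||_L² ≤ C_P ||u'||_L².


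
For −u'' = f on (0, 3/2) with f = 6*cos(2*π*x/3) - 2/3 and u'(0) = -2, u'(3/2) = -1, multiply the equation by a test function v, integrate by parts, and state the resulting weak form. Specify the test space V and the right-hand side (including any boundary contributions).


V = H^1(0, 3/2) (v unrestricted at boundary; u is determined up to an additive constant); weak form: ∫_0^3/2 u'v' dx = ∫_0^3/2 (6*cos(2*π*x/3) - 2/3) v dx − v(3/2) + 2·v(0) for all v ∈ V.

Multiply both sides by a test function v and integrate from 0 to 3/2:
  ∫_0^3/2 −u''(x) v(x) dx = ∫_0^3/2 f(x) v(x) dx.
Integrate the LHS by parts once:
  ∫_0^3/2 −u'' v dx = −[u'(x) v(x)]_0^3/2 + ∫_0^3/2 u'(x) v'(x) dx.
Thus ∫_0^3/2 u'(x) v'(x) dx = ∫_0^3/2 f(x) v(x) dx + [u'(x) v(x)]_0^3/2.
Choose V so that boundary terms are either known or forced to vanish.
u has inhomogeneous Neumann u'(0) = -2, u'(3/2) = -1. [u' v]_0^3/2 = (-1)·v(3/2) − (-2)·v(0) = − v(3/2) + 2·v(0). Take V = H^1(0, 3/2); boundary term becomes part of RHS.
Weak formulation: find u (satisfying any essential BC) such that ∫_0^3/2 u'(x) v'(x) dx = ∫_0^3/2 f v dx − v(3/2) + 2·v(0) for all v ∈ V (Neumann data are natural BCs: they enter the RHS as boundary terms).
Substituting f(x) = 6*cos(2*π*x/3) - 2/3, the right-hand side is ∫_0^3/2 (6*cos(2*π*x/3) - 2/3) v dx − v(3/2) + 2·v(0).
Compatibility check (pure Neumann): taking v ≡ 1 ∈ V gives 0 = ∫_0^3/2 f dx + (-1) − (-2), i.e. ∫_0^3/2 f dx must equal u'(0) − u'(3/2) = -1. Indeed ∫_0^3/2 (6*cos(2*π*x/3) - 2/3) dx = -1, so the data are compatible. The solution is then unique only up to an additive constant (fix it e.g. by requiring ∫_0^3/2 u dx = 0).


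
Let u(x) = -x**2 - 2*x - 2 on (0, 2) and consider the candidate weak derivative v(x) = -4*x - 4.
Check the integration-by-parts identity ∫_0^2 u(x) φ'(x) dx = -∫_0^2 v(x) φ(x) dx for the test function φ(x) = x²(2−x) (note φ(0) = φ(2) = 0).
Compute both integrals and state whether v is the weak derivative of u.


LHS = 88/15, RHS = 176/15. No, v is not the weak derivative of u.

u(x) = -x**2 - 2*x - 2, classical derivative u'(x) = -2*x - 2.
φ(x) = x²(2−x), so φ'(x) = x*(4 - 3*x).
Note φ(0) = φ(2) = 0, so the boundary term u·φ vanishes.
LHS = ∫_0^2 u(x) φ'(x) dx = ∫_0^2 (3*x^4 + 2*x^3 - 2*x^2 - 8*x) dx. Term by term:
  ∫_0^2 3*x^4 dx = 96/5;  ∫_0^2 2*x^3 dx = 8;  ∫_0^2 -2*x^2 dx = -16/3;
  ∫_0^2 -8*x dx = -16.
Sum: 96/5 + 8 − 16/3 − 16 = 88/15.
So LHS = 88/15.
∫_0^2 v(x) φ(x) dx = ∫_0^2 (4*x^4 - 4*x^3 - 8*x^2) dx. Term by term:
  ∫_0^2 4*x^4 dx = 128/5;  ∫_0^2 -4*x^3 dx = -16;  ∫_0^2 -8*x^2 dx = -64/3.
Sum: 128/5 − 16 − 64/3 = -176/15.
So RHS = -∫_0^2 v(x) φ(x) dx = 176/15.
LHS − RHS = -88/15 ≠ 0, so the identity fails.
(For a valid weak derivative the identity must hold for EVERY test function, in particular this one. The failure shows v is NOT the weak derivative of u.)
Correct weak derivative would be u'(x) = -2*x - 2.


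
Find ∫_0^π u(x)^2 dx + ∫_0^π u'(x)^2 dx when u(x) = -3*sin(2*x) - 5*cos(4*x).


||u||_{H^1(0,π)}^2 = 235*π

u'(x) = 20*sin(4*x) - 6*cos(2*x).
Expand u² and (u')² and integrate term by term on (0, π), using: for integers n ≥ 1, ∫_0^π sin²(nx) dx = ∫_0^π cos²(nx) dx = π/2; for n ≠ n', ∫_0^π sin(nx)sin(n'x) dx = ∫_0^π cos(nx)cos(n'x) dx = 0; and by product-to-sum, ∫_0^π sin(nx)cos(n'x) dx = ½∫_0^π [sin((n+n')x) + sin((n−n')x)] dx, which is 0 when n+n' is even and 2n/(n²−n'²) when n+n' is odd (it need not vanish on (0, π)).
  u² squared terms: (-5)²·∫cos(4x)² dx = 25·π/2 = 25*π/2;  (-3)²·∫sin(2x)² dx = 9·π/2 = 9*π/2.
  u² cross terms: 2·(-5)·(-3)·∫cos(4x)·sin(2x) dx = 30·(0) = 0.
  So ∫_0^π u² dx = 25*π/2 + 9*π/2 + 0 = 17*π.
  (u')² squared terms: (-6)²·∫cos(2x)² dx = 36·π/2 = 18*π;  (20)²·∫sin(4x)² dx = 400·π/2 = 200*π.
  (u')² cross terms: 2·(-6)·(20)·∫cos(2x)·sin(4x) dx = -240·(0) = 0.
  So ∫_0^π (u')² dx = 18*π + 200*π + 0 = 218*π.
||u||_{H^1}^2 = (17*π) + (218*π) = 235*π.


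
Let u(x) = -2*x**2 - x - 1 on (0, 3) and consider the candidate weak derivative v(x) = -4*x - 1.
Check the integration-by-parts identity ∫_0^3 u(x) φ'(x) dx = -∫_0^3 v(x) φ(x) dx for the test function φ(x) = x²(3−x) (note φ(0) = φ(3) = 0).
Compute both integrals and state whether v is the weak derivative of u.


LHS = 1107/20, RHS = 1107/20. Yes, v = u' weakly.

u(x) = -2*x**2 - x - 1, classical derivative u'(x) = -4*x - 1.
φ(x) = x²(3−x), so φ'(x) = 3*x*(2 - x).
Note φ(0) = φ(3) = 0, so the boundary term u·φ vanishes.
LHS = ∫_0^3 u(x) φ'(x) dx = ∫_0^3 (6*x^4 - 9*x^3 - 3*x^2 - 6*x) dx. Term by term:
  ∫_0^3 6*x^4 dx = 1458/5;  ∫_0^3 -9*x^3 dx = -729/4;  ∫_0^3 -3*x^2 dx = -27;
  ∫_0^3 -6*x dx = -27.
Sum: 1458/5 − 729/4 − 27 − 27 = 1107/20.
So LHS = 1107/20.
∫_0^3 v(x) φ(x) dx = ∫_0^3 (4*x^4 - 11*x^3 - 3*x^2) dx. Term by term:
  ∫_0^3 4*x^4 dx = 972/5;  ∫_0^3 -11*x^3 dx = -891/4;  ∫_0^3 -3*x^2 dx = -27.
Sum: 972/5 − 891/4 − 27 = -1107/20.
So RHS = -∫_0^3 v(x) φ(x) dx = 1107/20.
LHS = RHS, so the identity holds for this test φ.
Moreover u is smooth here and v(x) = u'(x) = -4*x - 1 pointwise, so the identity holds for every test function. Hence v is the weak derivative of u.


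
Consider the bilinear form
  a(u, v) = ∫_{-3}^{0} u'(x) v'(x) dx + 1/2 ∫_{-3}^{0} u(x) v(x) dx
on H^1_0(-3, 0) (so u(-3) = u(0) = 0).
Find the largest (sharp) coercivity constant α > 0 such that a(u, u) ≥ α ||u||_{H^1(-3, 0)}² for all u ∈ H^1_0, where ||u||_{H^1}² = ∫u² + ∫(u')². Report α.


α = (9/2 + π^2)/(9 + π^2)

Coercivity of a(·,·) on H^1_0(-3, 0) means a(u, u) ≥ α ||u||_{H^1}² for every u ∈ H^1_0.
The interval has length L = 3, and Poincaré/coercivity depend only on L. Here a(u, u) = ∫(u')² + (1/2)·∫u².
Here 0 < c = 1/2 < 1. The condition a(u,u) ≥ α||u||_{H^1}² reads (1−α)∫(u')² ≥ (α−c)∫u². Any admissible α is ≤ 1 (rapidly oscillating u have ∫u²/∫(u')² → 0), and α = 1 would force 0 ≥ (1−c)∫u², impossible since c < 1; so 1−α > 0. By the sharp Poincaré inequality on H^1_0 of an interval of length L, ∫(u')² ≥ (π/L)²∫u² with equality for the first sine mode sin(π(x−x₀)/L) (x₀ the left endpoint), so the inequality holds for all u iff (1−α)(π/L)² ≥ α − c, i.e. α ≤ ((π/L)² + c)/((π/L)² + 1) = (1 + c(L/π)²)/(1 + (L/π)²). With (π/L)² = π^2/9 and c = 1/2, the largest admissible constant is α = ((π/L)² + c)/((π/L)² + 1).
Simplifying, α = (9/2 + π^2)/(9 + π^2).


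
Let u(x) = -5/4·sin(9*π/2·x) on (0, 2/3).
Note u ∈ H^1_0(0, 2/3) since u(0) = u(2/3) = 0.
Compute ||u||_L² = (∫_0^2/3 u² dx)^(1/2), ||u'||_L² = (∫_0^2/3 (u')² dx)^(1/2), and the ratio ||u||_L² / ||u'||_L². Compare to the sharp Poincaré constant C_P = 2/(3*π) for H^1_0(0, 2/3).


||u||_L² / ||u'||_L² = 2/(9*π) < C_P = 2/(3*π).

u(x) = -5/4·sin(9*π/2·x), so u'(x) = -45*π*cos(9*π*x/2)/8.
Writing u(x) = A·sin(kπx/L) with A = -5/4 and k = 3, use ∫_0^L sin²(kπx/L) dx = L/2 and ∫_0^L cos²(kπx/L) dx = L/2.
u² = 25/16·sin²(9*π/2·x) and (u')² = 2025*π^2/64·cos²(9*π/2·x), and each of sin², cos² integrates to L/2 = 1/3 over (0, 2/3).
∫_0^2/3 u² dx = 25/48, so ||u||_L² = 5*sqrt(3)/12.
∫_0^2/3 (u')² dx = 675*π^2/64, so ||u'||_L² = 15*sqrt(3)*π/8.
Ratio ||u||_L² / ||u'||_L² = 2/(9*π).
Sharp Poincaré constant on H^1_0(0, 2/3) is C_P = L/π = 2/(3*π), achieved by sin(3*π/2·x).
This is the k = 3 harmonic; the ratio L/(kπ) is strictly less than C_P = L/π, consistent with the sharp inequality ||u||_L² ≤ C_P ||u'||_L².


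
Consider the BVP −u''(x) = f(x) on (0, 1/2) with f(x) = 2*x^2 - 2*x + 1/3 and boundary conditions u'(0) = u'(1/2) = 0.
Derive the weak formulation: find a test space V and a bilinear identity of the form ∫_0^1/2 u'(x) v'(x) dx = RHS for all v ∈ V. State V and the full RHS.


V = H^1(0, 1/2) (no boundary constraint on v; u is determined up to an additive constant); weak form: ∫_0^1/2 u'v' dx = ∫_0^1/2 (2*x^2 - 2*x + 1/3) v dx for all v ∈ V.

Multiply both sides by a test function v and integrate from 0 to 1/2:
  ∫_0^1/2 −u''(x) v(x) dx = ∫_0^1/2 f(x) v(x) dx.
Integrate the LHS by parts once:
  ∫_0^1/2 −u'' v dx = −[u'(x) v(x)]_0^1/2 + ∫_0^1/2 u'(x) v'(x) dx.
Thus ∫_0^1/2 u'(x) v'(x) dx = ∫_0^1/2 f(x) v(x) dx + [u'(x) v(x)]_0^1/2.
Choose V so that boundary terms are either known or forced to vanish.
u has homogeneous Neumann: u'(0) = u'(1/2) = 0. So [u' v]_0^1/2 = 0·v(1/2) − 0·v(0) = 0 for any v; take V = H^1(0, 1/2).
Weak formulation: find u (satisfying any essential BC) such that ∫_0^1/2 u'(x) v'(x) dx = ∫_0^1/2 f v dx for all v ∈ V (homogeneous Neumann, so boundary terms vanish).
Substituting f(x) = 2*x^2 - 2*x + 1/3, the right-hand side is ∫_0^1/2 (2*x^2 - 2*x + 1/3) v dx.
Compatibility check (pure Neumann): taking v ≡ 1 ∈ V gives 0 = ∫_0^1/2 f dx + (0) − (0), i.e. ∫_0^1/2 f dx must equal u'(0) − u'(1/2) = 0. Indeed ∫_0^1/2 (2*x^2 - 2*x + 1/3) dx = 0, so the data are compatible. The solution is then unique only up to an additive constant (fix it e.g. by requiring ∫_0^1/2 u dx = 0).


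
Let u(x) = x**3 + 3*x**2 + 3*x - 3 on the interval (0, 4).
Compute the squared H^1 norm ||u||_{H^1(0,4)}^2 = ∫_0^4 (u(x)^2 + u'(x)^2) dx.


||u||_{H^1}^2 = 545992/35

The H^1 norm (squared) on an interval (0, L) is
  ||u||_{H^1}^2 = ∫_0^L u(x)^2 dx + ∫_0^L u'(x)^2 dx.
Compute u'(x) = 3*x**2 + 6*x + 3.
Then u(x)^2 = x**6 + 6*x**5 + 15*x**4 + 12*x**3 - 9*x**2 - 18*x + 9 and u'(x)^2 = 9*x**4 + 36*x**3 + 54*x**2 + 36*x + 9.
Integrate each monomial from 0 to 4 using ∫_0^4 c·x^n dx = c·4^(n+1)/(n+1):
  ∫_0^4 u(x)^2 dx = ∫_0^4 (x^6 + 6*x^5 + 15*x^4 + 12*x^3 - 9*x^2 - 18*x + 9) dx. Term by term:
    ∫_0^4 x^6 dx = 16384/7;  ∫_0^4 6*x^5 dx = 4096;  ∫_0^4 15*x^4 dx = 3072;
    ∫_0^4 12*x^3 dx = 768;  ∫_0^4 -9*x^2 dx = -192;  ∫_0^4 -18*x dx = -144;
    ∫_0^4 9 dx = 36.
  Sum: 16384/7 + 4096 + 3072 + 768 − 192 − 144 + 36 = 69836/7.
  ∫_0^4 u'(x)^2 dx = ∫_0^4 (9*x^4 + 36*x^3 + 54*x^2 + 36*x + 9) dx. Term by term:
    ∫_0^4 9*x^4 dx = 9216/5;  ∫_0^4 36*x^3 dx = 2304;  ∫_0^4 54*x^2 dx = 1152;
    ∫_0^4 36*x dx = 288;  ∫_0^4 9 dx = 36.
  Sum: 9216/5 + 2304 + 1152 + 288 + 36 = 28116/5.
Adding: ||u||_{H^1}^2 = 69836/7 + 28116/5 = 545992/35.


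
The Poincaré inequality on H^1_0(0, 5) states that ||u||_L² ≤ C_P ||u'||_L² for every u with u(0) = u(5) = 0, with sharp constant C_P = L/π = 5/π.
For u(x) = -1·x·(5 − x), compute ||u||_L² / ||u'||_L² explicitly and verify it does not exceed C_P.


||u||_L² / ||u'||_L² = sqrt(10)/2 < C_P = 5/π.

u(x) = -1·x·(5 − x), so u'(x) = 2*x - 5.
u(x) = -1·x·(5 − x) vanishes at x = 0 and x = 5, so u ∈ H^1_0(0, 5). Differentiate via the product rule and integrate the resulting polynomials term by term.
  ∫_0^5 u² dx = ∫_0^5 (x^4 - 10*x^3 + 25*x^2) dx. Term by term:
    ∫_0^5 x^4 dx = 625;  ∫_0^5 -10*x^3 dx = -3125/2;  ∫_0^5 25*x^2 dx = 3125/3.
  Sum: 625 − 3125/2 + 3125/3 = 625/6.
  ∫_0^5 (u')² dx = ∫_0^5 (4*x^2 - 20*x + 25) dx. Term by term:
    ∫_0^5 4*x^2 dx = 500/3;  ∫_0^5 -20*x dx = -250;  ∫_0^5 25 dx = 125.
  Sum: 500/3 − 250 + 125 = 125/3.
∫_0^5 u² dx = 625/6, so ||u||_L² = 25*sqrt(6)/6.
∫_0^5 (u')² dx = 125/3, so ||u'||_L² = 5*sqrt(15)/3.
Ratio ||u||_L² / ||u'||_L² = sqrt(10)/2.
Sharp Poincaré constant on H^1_0(0, 5) is C_P = L/π = 5/π, achieved by sin(π/5·x).
A polynomial bump cannot attain the sharp Poincaré constant (only the first sine eigenfunction does), so the ratio is strictly less than C_P, consistent with ||u||_L² ≤ C_P ||u'||_L².


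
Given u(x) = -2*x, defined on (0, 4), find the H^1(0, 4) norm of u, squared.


||u||_{H^1}^2 = 304/3

The H^1 norm (squared) on an interval (0, L) is
  ||u||_{H^1}^2 = ∫_0^L u(x)^2 dx + ∫_0^L u'(x)^2 dx.
Compute u'(x) = -2.
Then u(x)^2 = 4*x**2 and u'(x)^2 = 4.
Integrate each monomial from 0 to 4 using ∫_0^4 c·x^n dx = c·4^(n+1)/(n+1):
  ∫_0^4 u(x)^2 dx = ∫_0^4 (4*x^2) dx. Term by term:
    ∫_0^4 4*x^2 dx = 256/3.
  ∫_0^4 u'(x)^2 dx = ∫_0^4 (4) dx. Term by term:
    ∫_0^4 4 dx = 16.
Adding: ||u||_{H^1}^2 = 256/3 + 16 = 304/3.


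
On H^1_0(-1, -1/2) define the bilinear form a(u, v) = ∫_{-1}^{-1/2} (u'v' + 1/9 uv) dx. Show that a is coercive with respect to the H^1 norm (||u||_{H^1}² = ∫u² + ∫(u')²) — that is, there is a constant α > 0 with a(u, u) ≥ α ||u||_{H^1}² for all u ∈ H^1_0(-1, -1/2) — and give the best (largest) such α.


α = (1 + 36*π^2)/(9*(1 + 4*π^2))

Coercivity of a(·,·) on H^1_0(-1, -1/2) means a(u, u) ≥ α ||u||_{H^1}² for every u ∈ H^1_0.
The interval has length L = 1/2, and Poincaré/coercivity depend only on L. Here a(u, u) = ∫(u')² + (1/9)·∫u².
Here 0 < c = 1/9 < 1. The condition a(u,u) ≥ α||u||_{H^1}² reads (1−α)∫(u')² ≥ (α−c)∫u². Any admissible α is ≤ 1 (rapidly oscillating u have ∫u²/∫(u')² → 0), and α = 1 would force 0 ≥ (1−c)∫u², impossible since c < 1; so 1−α > 0. By the sharp Poincaré inequality on H^1_0 of an interval of length L, ∫(u')² ≥ (π/L)²∫u² with equality for the first sine mode sin(π(x−x₀)/L) (x₀ the left endpoint), so the inequality holds for all u iff (1−α)(π/L)² ≥ α − c, i.e. α ≤ ((π/L)² + c)/((π/L)² + 1) = (1 + c(L/π)²)/(1 + (L/π)²). With (π/L)² = 4*π^2 and c = 1/9, the largest admissible constant is α = ((π/L)² + c)/((π/L)² + 1).
Simplifying, α = (1 + 36*π^2)/(9*(1 + 4*π^2)).
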